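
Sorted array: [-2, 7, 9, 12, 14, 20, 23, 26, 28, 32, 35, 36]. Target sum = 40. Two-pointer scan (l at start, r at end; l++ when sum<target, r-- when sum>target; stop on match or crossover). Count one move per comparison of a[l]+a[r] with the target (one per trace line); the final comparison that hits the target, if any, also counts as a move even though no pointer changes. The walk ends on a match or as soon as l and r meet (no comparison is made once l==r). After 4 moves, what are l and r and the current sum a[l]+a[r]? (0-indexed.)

l=0 r=11: -2+36=34 <40, l++
l=1 r=11: 7+36=43 >40, r--
l=1 r=10: 7+35=42 >40, r--
l=1 r=9: 7+32=39 <40, l++

l=2, r=9, sum=41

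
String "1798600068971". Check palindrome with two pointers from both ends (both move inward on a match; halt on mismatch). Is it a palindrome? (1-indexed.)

l=1 r=13: '1'=='1', l++,r--
l=2 r=12: '7'=='7', l++,r--
l=3 r=11: '9'=='9', l++,r--
l=4 r=10: '8'=='8', l++,r--
l=5 r=9: '6'=='6', l++,r--
l=6 r=8: '0'=='0', l++,r--

palindrome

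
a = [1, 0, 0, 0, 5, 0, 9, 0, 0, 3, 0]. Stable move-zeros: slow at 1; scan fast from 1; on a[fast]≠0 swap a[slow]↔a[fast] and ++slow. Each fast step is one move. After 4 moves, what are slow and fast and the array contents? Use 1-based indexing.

slow=2, fast=5, a=[1, 0, 0, 0, 5, 0, 9, 0, 0, 3, 0]

(s=1,f=1) a[fast]=1≠0 swap→a[1]=1 → slow++,fast++
(s=2,f=2) a[fast]=0 → fast++
(s=2,f=3) a[fast]=0 → fast++
(s=2,f=4) a[fast]=0 → fast++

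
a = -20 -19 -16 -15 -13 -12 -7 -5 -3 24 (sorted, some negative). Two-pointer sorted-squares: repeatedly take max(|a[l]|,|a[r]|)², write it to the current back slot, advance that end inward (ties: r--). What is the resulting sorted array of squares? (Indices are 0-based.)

l=0 r=9: |-20|<=|24| out[9]=576, r--
l=0 r=8: |-20|>|-3| out[8]=400, l++
l=1 r=8: |-19|>|-3| out[7]=361, l++
l=2 r=8: |-16|>|-3| out[6]=256, l++
l=3 r=8: |-15|>|-3| out[5]=225, l++
l=4 r=8: |-13|>|-3| out[4]=169, l++
l=5 r=8: |-12|>|-3| out[3]=144, l++
l=6 r=8: |-7|>|-3| out[2]=49, l++
l=7 r=8: |-5|>|-3| out[1]=25, l++
l=8 r=8: |-3|<=|-3| out[0]=9, r--

[9, 25, 49, 144, 169, 225, 256, 361, 400, 576]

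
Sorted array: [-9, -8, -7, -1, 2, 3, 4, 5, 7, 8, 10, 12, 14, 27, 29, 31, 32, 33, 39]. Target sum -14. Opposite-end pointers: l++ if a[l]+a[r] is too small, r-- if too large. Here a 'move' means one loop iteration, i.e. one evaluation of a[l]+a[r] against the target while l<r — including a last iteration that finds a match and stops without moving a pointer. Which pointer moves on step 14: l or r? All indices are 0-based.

l=0 r=18: -9+39=30 >-14, r--
l=0 r=17: -9+33=24 >-14, r--
l=0 r=16: -9+32=23 >-14, r--
l=0 r=15: -9+31=22 >-14, r--
l=0 r=14: -9+29=20 >-14, r--
l=0 r=13: -9+27=18 >-14, r--
l=0 r=12: -9+14=5 >-14, r--
l=0 r=11: -9+12=3 >-14, r--
l=0 r=10: -9+10=1 >-14, r--
l=0 r=9: -9+8=-1 >-14, r--
l=0 r=8: -9+7=-2 >-14, r--
l=0 r=7: -9+5=-4 >-14, r--
l=0 r=6: -9+4=-5 >-14, r--
l=0 r=5: -9+3=-6 >-14, r--

r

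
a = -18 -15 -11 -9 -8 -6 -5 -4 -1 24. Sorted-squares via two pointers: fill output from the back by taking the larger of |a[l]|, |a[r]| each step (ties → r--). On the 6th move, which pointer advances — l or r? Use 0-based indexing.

l

l=0 r=9: |-18|<=|24| out[9]=576, r--
l=0 r=8: |-18|>|-1| out[8]=324, l++
l=1 r=8: |-15|>|-1| out[7]=225, l++
l=2 r=8: |-11|>|-1| out[6]=121, l++
l=3 r=8: |-9|>|-1| out[5]=81, l++
l=4 r=8: |-8|>|-1| out[4]=64, l++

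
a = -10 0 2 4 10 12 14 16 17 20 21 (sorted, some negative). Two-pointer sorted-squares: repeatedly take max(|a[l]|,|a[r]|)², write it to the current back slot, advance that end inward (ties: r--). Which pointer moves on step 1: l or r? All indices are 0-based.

r

l=0 r=10: |-10|<=|21| out[10]=441, r--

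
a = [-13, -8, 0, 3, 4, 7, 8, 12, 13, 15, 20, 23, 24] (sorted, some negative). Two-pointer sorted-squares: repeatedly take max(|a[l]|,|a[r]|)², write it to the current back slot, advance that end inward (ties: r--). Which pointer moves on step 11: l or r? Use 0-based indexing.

r

l=0 r=12: |-13|<=|24| out[12]=576, r--
l=0 r=11: |-13|<=|23| out[11]=529, r--
l=0 r=10: |-13|<=|20| out[10]=400, r--
l=0 r=9: |-13|<=|15| out[9]=225, r--
l=0 r=8: |-13|<=|13| out[8]=169, r--
l=0 r=7: |-13|>|12| out[7]=169, l++
l=1 r=7: |-8|<=|12| out[6]=144, r--
l=1 r=6: |-8|<=|8| out[5]=64, r--
l=1 r=5: |-8|>|7| out[4]=64, l++
l=2 r=5: |0|<=|7| out[3]=49, r--
l=2 r=4: |0|<=|4| out[2]=16, r--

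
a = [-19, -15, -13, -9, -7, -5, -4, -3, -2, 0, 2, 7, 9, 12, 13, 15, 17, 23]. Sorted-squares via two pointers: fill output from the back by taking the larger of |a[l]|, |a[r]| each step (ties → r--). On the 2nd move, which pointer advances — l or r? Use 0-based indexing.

l

l=0 r=17: |-19|<=|23| out[17]=529, r--
l=0 r=16: |-19|>|17| out[16]=361, l++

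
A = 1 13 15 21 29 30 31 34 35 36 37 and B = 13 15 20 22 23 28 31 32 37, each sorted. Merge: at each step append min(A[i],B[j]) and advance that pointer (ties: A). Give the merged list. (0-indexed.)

[1, 13, 13, 15, 15, 20, 21, 22, 23, 28, 29, 30, 31, 31, 32, 34, 35, 36, 37, 37]

i=0 j=0: A[i]=1<=B[j]=13 take 1, i++
i=1 j=0: A[i]=13<=B[j]=13 take 13, i++
i=2 j=0: A[i]=15>B[j]=13 take 13, j++
i=2 j=1: A[i]=15<=B[j]=15 take 15, i++
i=3 j=1: A[i]=21>B[j]=15 take 15, j++
i=3 j=2: A[i]=21>B[j]=20 take 20, j++
i=3 j=3: A[i]=21<=B[j]=22 take 21, i++
i=4 j=3: A[i]=29>B[j]=22 take 22, j++
i=4 j=4: A[i]=29>B[j]=23 take 23, j++
i=4 j=5: A[i]=29>B[j]=28 take 28, j++
i=4 j=6: A[i]=29<=B[j]=31 take 29, i++
i=5 j=6: A[i]=30<=B[j]=31 take 30, i++
i=6 j=6: A[i]=31<=B[j]=31 take 31, i++
i=7 j=6: A[i]=34>B[j]=31 take 31, j++
i=7 j=7: A[i]=34>B[j]=32 take 32, j++
i=7 j=8: A[i]=34<=B[j]=37 take 34, i++
i=8 j=8: A[i]=35<=B[j]=37 take 35, i++
i=9 j=8: A[i]=36<=B[j]=37 take 36, i++
i=10 j=8: A[i]=37<=B[j]=37 take 37, i++
i=11 j=8: A done, take B[j]=37, j++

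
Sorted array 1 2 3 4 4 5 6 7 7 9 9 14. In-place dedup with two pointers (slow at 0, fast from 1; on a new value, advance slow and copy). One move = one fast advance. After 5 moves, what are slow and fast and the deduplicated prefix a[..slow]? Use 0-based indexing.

slow=4, fast=6, prefix=[1, 2, 3, 4, 5]

(s=0,f=1) a[fast]=2≠a[slow]=1 write a[1]=2 → slow++,fast++
(s=1,f=2) a[fast]=3≠a[slow]=2 write a[2]=3 → slow++,fast++
(s=2,f=3) a[fast]=4≠a[slow]=3 write a[3]=4 → slow++,fast++
(s=3,f=4) a[fast]=4=a[slow] dup → fast++
(s=3,f=5) a[fast]=5≠a[slow]=4 write a[4]=5 → slow++,fast++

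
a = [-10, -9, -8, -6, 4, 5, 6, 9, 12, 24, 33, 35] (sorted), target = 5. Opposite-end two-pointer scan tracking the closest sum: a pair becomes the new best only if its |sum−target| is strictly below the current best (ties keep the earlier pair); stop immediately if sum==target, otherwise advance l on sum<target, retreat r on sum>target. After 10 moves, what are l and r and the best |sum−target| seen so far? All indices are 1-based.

[1,12] -10+35=25 d=20 * → r--
[1,11] -10+33=23 d=18 * → r--
[1,10] -10+24=14 d=9 * → r--
[1,9] -10+12=2 d=3 * → l++
[2,9] -9+12=3 d=2 * → l++
[3,9] -8+12=4 d=1 * → l++
[4,9] -6+12=6 d=1 → r--
[4,8] -6+9=3 d=2 → l++
[5,8] 4+9=13 d=8 → r--
[5,7] 4+6=10 d=5 → r--

l=5, r=6, best |Δ|=1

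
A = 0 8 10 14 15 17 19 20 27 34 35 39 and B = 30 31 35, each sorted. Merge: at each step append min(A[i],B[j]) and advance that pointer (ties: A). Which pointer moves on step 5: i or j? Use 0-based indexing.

[i=0,j=0] A[i]=0<=B[j]=30 take 0 → i++
[i=1,j=0] A[i]=8<=B[j]=30 take 8 → i++
[i=2,j=0] A[i]=10<=B[j]=30 take 10 → i++
[i=3,j=0] A[i]=14<=B[j]=30 take 14 → i++
[i=4,j=0] A[i]=15<=B[j]=30 take 15 → i++

i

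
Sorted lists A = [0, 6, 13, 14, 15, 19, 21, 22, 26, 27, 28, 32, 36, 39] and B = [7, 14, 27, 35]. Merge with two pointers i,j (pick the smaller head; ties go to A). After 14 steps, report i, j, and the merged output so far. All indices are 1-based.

i=12, j=4, merged so far=[0, 6, 7, 13, 14, 14, 15, 19, 21, 22, 26, 27, 27, 28]

i=1 j=1: A[i]=0<=B[j]=7 take 0, i++
i=2 j=1: A[i]=6<=B[j]=7 take 6, i++
i=3 j=1: A[i]=13>B[j]=7 take 7, j++
i=3 j=2: A[i]=13<=B[j]=14 take 13, i++
i=4 j=2: A[i]=14<=B[j]=14 take 14, i++
i=5 j=2: A[i]=15>B[j]=14 take 14, j++
i=5 j=3: A[i]=15<=B[j]=27 take 15, i++
i=6 j=3: A[i]=19<=B[j]=27 take 19, i++
i=7 j=3: A[i]=21<=B[j]=27 take 21, i++
i=8 j=3: A[i]=22<=B[j]=27 take 22, i++
i=9 j=3: A[i]=26<=B[j]=27 take 26, i++
i=10 j=3: A[i]=27<=B[j]=27 take 27, i++
i=11 j=3: A[i]=28>B[j]=27 take 27, j++
i=11 j=4: A[i]=28<=B[j]=35 take 28, i++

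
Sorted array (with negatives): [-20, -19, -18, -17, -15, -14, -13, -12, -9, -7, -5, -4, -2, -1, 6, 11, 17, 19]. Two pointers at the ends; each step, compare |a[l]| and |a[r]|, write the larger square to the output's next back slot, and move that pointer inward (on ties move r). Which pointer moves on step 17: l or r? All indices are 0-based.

l

l=0 r=17: |-20|>|19| out[17]=400, l++
l=1 r=17: |-19|<=|19| out[16]=361, r--
l=1 r=16: |-19|>|17| out[15]=361, l++
l=2 r=16: |-18|>|17| out[14]=324, l++
l=3 r=16: |-17|<=|17| out[13]=289, r--
l=3 r=15: |-17|>|11| out[12]=289, l++
l=4 r=15: |-15|>|11| out[11]=225, l++
l=5 r=15: |-14|>|11| out[10]=196, l++
l=6 r=15: |-13|>|11| out[9]=169, l++
l=7 r=15: |-12|>|11| out[8]=144, l++
l=8 r=15: |-9|<=|11| out[7]=121, r--
l=8 r=14: |-9|>|6| out[6]=81, l++
l=9 r=14: |-7|>|6| out[5]=49, l++
l=10 r=14: |-5|<=|6| out[4]=36, r--
l=10 r=13: |-5|>|-1| out[3]=25, l++
l=11 r=13: |-4|>|-1| out[2]=16, l++
l=12 r=13: |-2|>|-1| out[1]=4, l++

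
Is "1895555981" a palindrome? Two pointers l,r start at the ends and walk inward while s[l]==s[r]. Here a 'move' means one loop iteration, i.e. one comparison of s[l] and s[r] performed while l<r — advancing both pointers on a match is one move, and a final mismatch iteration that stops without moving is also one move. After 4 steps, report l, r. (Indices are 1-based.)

[1,10] '1'=='1' → l++,r--
[2,9] '8'=='8' → l++,r--
[3,8] '9'=='9' → l++,r--
[4,7] '5'=='5' → l++,r--

l=5, r=6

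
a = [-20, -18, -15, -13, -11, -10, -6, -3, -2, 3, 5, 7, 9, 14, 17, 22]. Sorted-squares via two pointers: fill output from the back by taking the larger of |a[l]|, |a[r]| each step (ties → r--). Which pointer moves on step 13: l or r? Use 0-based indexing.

r

l=0 r=15: |-20|<=|22| out[15]=484, r--
l=0 r=14: |-20|>|17| out[14]=400, l++
l=1 r=14: |-18|>|17| out[13]=324, l++
l=2 r=14: |-15|<=|17| out[12]=289, r--
l=2 r=13: |-15|>|14| out[11]=225, l++
l=3 r=13: |-13|<=|14| out[10]=196, r--
l=3 r=12: |-13|>|9| out[9]=169, l++
l=4 r=12: |-11|>|9| out[8]=121, l++
l=5 r=12: |-10|>|9| out[7]=100, l++
l=6 r=12: |-6|<=|9| out[6]=81, r--
l=6 r=11: |-6|<=|7| out[5]=49, r--
l=6 r=10: |-6|>|5| out[4]=36, l++
l=7 r=10: |-3|<=|5| out[3]=25, r--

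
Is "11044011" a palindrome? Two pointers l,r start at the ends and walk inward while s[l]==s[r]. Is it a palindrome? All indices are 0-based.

palindrome

l=0 r=7: '1'=='1', l++,r--
l=1 r=6: '1'=='1', l++,r--
l=2 r=5: '0'=='0', l++,r--
l=3 r=4: '4'=='4', l++,r--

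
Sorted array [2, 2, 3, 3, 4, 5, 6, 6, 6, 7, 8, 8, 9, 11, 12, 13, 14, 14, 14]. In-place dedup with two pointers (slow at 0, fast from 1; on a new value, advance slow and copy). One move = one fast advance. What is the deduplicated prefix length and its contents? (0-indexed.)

length 12; prefix = [2, 3, 4, 5, 6, 7, 8, 9, 11, 12, 13, 14]

slow=0 fast=1: a[fast]=2=a[slow] dup, fast++
slow=0 fast=2: a[fast]=3≠a[slow]=2 write a[1]=3, slow++,fast++
slow=1 fast=3: a[fast]=3=a[slow] dup, fast++
slow=1 fast=4: a[fast]=4≠a[slow]=3 write a[2]=4, slow++,fast++
slow=2 fast=5: a[fast]=5≠a[slow]=4 write a[3]=5, slow++,fast++
slow=3 fast=6: a[fast]=6≠a[slow]=5 write a[4]=6, slow++,fast++
slow=4 fast=7: a[fast]=6=a[slow] dup, fast++
slow=4 fast=8: a[fast]=6=a[slow] dup, fast++
slow=4 fast=9: a[fast]=7≠a[slow]=6 write a[5]=7, slow++,fast++
slow=5 fast=10: a[fast]=8≠a[slow]=7 write a[6]=8, slow++,fast++
slow=6 fast=11: a[fast]=8=a[slow] dup, fast++
slow=6 fast=12: a[fast]=9≠a[slow]=8 write a[7]=9, slow++,fast++
slow=7 fast=13: a[fast]=11≠a[slow]=9 write a[8]=11, slow++,fast++
slow=8 fast=14: a[fast]=12≠a[slow]=11 write a[9]=12, slow++,fast++
slow=9 fast=15: a[fast]=13≠a[slow]=12 write a[10]=13, slow++,fast++
slow=10 fast=16: a[fast]=14≠a[slow]=13 write a[11]=14, slow++,fast++
slow=11 fast=17: a[fast]=14=a[slow] dup, fast++
slow=11 fast=18: a[fast]=14=a[slow] dup, fast++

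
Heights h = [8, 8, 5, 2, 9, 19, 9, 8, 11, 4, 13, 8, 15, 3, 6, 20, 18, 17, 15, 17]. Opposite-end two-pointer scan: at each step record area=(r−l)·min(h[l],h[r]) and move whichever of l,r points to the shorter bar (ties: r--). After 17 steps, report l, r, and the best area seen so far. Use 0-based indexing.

[0,19] min(8,17)*19=152 best=152 * → l++
[1,19] min(8,17)*18=144 best=152 → l++
[2,19] min(5,17)*17=85 best=152 → l++
[3,19] min(2,17)*16=32 best=152 → l++
[4,19] min(9,17)*15=135 best=152 → l++
[5,19] min(19,17)*14=238 best=238 * → r--
[5,18] min(19,15)*13=195 best=238 → r--
[5,17] min(19,17)*12=204 best=238 → r--
[5,16] min(19,18)*11=198 best=238 → r--
[5,15] min(19,20)*10=190 best=238 → l++
[6,15] min(9,20)*9=81 best=238 → l++
[7,15] min(8,20)*8=64 best=238 → l++
[8,15] min(11,20)*7=77 best=238 → l++
[9,15] min(4,20)*6=24 best=238 → l++
[10,15] min(13,20)*5=65 best=238 → l++
[11,15] min(8,20)*4=32 best=238 → l++
[12,15] min(15,20)*3=45 best=238 → l++

l=13, r=15, best area=238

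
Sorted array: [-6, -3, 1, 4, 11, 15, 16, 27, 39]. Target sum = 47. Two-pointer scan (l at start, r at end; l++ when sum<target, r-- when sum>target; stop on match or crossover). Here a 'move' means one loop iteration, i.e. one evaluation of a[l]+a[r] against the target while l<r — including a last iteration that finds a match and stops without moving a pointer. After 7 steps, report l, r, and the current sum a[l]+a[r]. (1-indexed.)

l=7, r=8, sum=43

l=1 r=9: -6+39=33 <47, l++
l=2 r=9: -3+39=36 <47, l++
l=3 r=9: 1+39=40 <47, l++
l=4 r=9: 4+39=43 <47, l++
l=5 r=9: 11+39=50 >47, r--
l=5 r=8: 11+27=38 <47, l++
l=6 r=8: 15+27=42 <47, l++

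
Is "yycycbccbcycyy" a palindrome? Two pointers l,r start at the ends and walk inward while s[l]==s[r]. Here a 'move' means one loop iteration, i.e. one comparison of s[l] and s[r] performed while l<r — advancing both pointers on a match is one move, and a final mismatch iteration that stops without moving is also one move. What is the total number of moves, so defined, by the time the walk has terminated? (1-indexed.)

7 moves

[1,14] 'y'=='y' → l++,r--
[2,13] 'y'=='y' → l++,r--
[3,12] 'c'=='c' → l++,r--
[4,11] 'y'=='y' → l++,r--
[5,10] 'c'=='c' → l++,r--
[6,9] 'b'=='b' → l++,r--
[7,8] 'c'=='c' → l++,r--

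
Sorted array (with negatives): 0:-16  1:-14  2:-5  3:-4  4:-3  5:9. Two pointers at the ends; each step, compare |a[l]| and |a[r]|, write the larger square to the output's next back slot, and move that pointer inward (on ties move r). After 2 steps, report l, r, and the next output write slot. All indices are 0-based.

l=2, r=5, next write slot=3

l=0 r=5: |-16|>|9| out[5]=256, l++
l=1 r=5: |-14|>|9| out[4]=196, l++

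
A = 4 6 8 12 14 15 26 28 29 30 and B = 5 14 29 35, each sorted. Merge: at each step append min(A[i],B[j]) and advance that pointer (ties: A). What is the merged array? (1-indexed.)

i=1 j=1: A[i]=4<=B[j]=5 take 4, i++
i=2 j=1: A[i]=6>B[j]=5 take 5, j++
i=2 j=2: A[i]=6<=B[j]=14 take 6, i++
i=3 j=2: A[i]=8<=B[j]=14 take 8, i++
i=4 j=2: A[i]=12<=B[j]=14 take 12, i++
i=5 j=2: A[i]=14<=B[j]=14 take 14, i++
i=6 j=2: A[i]=15>B[j]=14 take 14, j++
i=6 j=3: A[i]=15<=B[j]=29 take 15, i++
i=7 j=3: A[i]=26<=B[j]=29 take 26, i++
i=8 j=3: A[i]=28<=B[j]=29 take 28, i++
i=9 j=3: A[i]=29<=B[j]=29 take 29, i++
i=10 j=3: A[i]=30>B[j]=29 take 29, j++
i=10 j=4: A[i]=30<=B[j]=35 take 30, i++
i=11 j=4: A done, take B[j]=35, j++

[4, 5, 6, 8, 12, 14, 14, 15, 26, 28, 29, 29, 30, 35]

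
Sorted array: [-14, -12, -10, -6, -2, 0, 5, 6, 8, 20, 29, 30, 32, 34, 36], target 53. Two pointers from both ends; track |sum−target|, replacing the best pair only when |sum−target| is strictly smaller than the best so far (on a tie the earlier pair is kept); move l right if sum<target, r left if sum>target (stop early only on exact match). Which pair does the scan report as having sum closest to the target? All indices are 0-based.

l=0 r=14: -14+36=22 d=31 *, l++
l=1 r=14: -12+36=24 d=29 *, l++
l=2 r=14: -10+36=26 d=27 *, l++
l=3 r=14: -6+36=30 d=23 *, l++
l=4 r=14: -2+36=34 d=19 *, l++
l=5 r=14: 0+36=36 d=17 *, l++
l=6 r=14: 5+36=41 d=12 *, l++
l=7 r=14: 6+36=42 d=11 *, l++
l=8 r=14: 8+36=44 d=9 *, l++
l=9 r=14: 20+36=56 d=3 *, r--
l=9 r=13: 20+34=54 d=1 *, r--
l=9 r=12: 20+32=52 d=1, l++
l=10 r=12: 29+32=61 d=8, r--
l=10 r=11: 29+30=59 d=6, r--

pair (20, 34) with sum 54 (|Δ|=1)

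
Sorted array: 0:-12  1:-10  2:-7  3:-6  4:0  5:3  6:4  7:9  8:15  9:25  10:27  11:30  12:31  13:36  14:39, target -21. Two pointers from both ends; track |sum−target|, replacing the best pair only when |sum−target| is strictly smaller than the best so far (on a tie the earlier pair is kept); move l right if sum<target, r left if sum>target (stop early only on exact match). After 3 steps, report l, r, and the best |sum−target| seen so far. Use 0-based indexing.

l=0, r=11, best |Δ|=40

l=0 r=14: -12+39=27 d=48 *, r--
l=0 r=13: -12+36=24 d=45 *, r--
l=0 r=12: -12+31=19 d=40 *, r--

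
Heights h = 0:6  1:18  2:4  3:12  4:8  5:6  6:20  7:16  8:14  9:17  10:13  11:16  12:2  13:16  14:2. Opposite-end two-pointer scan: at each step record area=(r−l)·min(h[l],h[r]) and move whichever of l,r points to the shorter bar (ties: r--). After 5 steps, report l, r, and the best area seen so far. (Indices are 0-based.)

l=1, r=10, best area=192

[0,14] min(6,2)*14=28 best=28 * → r--
[0,13] min(6,16)*13=78 best=78 * → l++
[1,13] min(18,16)*12=192 best=192 * → r--
[1,12] min(18,2)*11=22 best=192 → r--
[1,11] min(18,16)*10=160 best=192 → r--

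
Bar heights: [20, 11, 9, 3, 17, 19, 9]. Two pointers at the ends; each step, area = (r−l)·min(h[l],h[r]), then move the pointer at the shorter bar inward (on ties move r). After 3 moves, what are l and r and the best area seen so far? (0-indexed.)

l=0, r=3, best area=95

l=0 r=6: min(20,9)*6=54 best=54 *, r--
l=0 r=5: min(20,19)*5=95 best=95 *, r--
l=0 r=4: min(20,17)*4=68 best=95, r--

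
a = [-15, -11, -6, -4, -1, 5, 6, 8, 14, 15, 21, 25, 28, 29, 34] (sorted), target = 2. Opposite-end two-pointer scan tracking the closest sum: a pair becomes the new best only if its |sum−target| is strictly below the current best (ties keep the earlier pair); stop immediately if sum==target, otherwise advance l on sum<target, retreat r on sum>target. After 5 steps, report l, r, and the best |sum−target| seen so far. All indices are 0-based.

l=0, r=9, best |Δ|=4

l=0 r=14: -15+34=19 d=17 *, r--
l=0 r=13: -15+29=14 d=12 *, r--
l=0 r=12: -15+28=13 d=11 *, r--
l=0 r=11: -15+25=10 d=8 *, r--
l=0 r=10: -15+21=6 d=4 *, r--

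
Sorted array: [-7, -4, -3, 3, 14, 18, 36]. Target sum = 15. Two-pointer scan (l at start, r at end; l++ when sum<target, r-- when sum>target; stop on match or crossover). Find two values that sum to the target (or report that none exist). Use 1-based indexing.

(-3, 18)

l=1 r=7: -7+36=29 >15, r--
l=1 r=6: -7+18=11 <15, l++
l=2 r=6: -4+18=14 <15, l++
l=3 r=6: -3+18=15, found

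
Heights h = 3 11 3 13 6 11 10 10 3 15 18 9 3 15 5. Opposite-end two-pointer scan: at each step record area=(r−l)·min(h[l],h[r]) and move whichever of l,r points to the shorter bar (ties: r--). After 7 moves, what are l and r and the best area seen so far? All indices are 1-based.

l=7, r=14, best area=132

l=1 r=15: min(3,5)*14=42 best=42 *, l++
l=2 r=15: min(11,5)*13=65 best=65 *, r--
l=2 r=14: min(11,15)*12=132 best=132 *, l++
l=3 r=14: min(3,15)*11=33 best=132, l++
l=4 r=14: min(13,15)*10=130 best=132, l++
l=5 r=14: min(6,15)*9=54 best=132, l++
l=6 r=14: min(11,15)*8=88 best=132, l++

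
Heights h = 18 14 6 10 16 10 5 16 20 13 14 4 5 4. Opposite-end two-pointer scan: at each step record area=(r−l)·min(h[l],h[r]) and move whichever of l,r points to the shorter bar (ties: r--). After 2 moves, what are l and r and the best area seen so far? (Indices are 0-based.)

l=0, r=11, best area=60

l=0 r=13: min(18,4)*13=52 best=52 *, r--
l=0 r=12: min(18,5)*12=60 best=60 *, r--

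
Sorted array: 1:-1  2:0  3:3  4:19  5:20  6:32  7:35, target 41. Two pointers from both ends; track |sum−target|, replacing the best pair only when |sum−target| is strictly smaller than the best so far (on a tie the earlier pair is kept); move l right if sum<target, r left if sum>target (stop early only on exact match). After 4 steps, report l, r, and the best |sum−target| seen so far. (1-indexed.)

l=4, r=6, best |Δ|=3

l=1 r=7: -1+35=34 d=7 *, l++
l=2 r=7: 0+35=35 d=6 *, l++
l=3 r=7: 3+35=38 d=3 *, l++
l=4 r=7: 19+35=54 d=13, r--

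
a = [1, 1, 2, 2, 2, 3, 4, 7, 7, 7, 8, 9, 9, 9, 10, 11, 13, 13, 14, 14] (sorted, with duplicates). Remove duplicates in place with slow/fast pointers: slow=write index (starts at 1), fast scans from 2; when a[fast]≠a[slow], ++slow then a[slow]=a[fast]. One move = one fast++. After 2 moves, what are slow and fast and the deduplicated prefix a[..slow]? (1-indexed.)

slow=1 fast=2: a[fast]=1=a[slow] dup, fast++
slow=1 fast=3: a[fast]=2≠a[slow]=1 write a[2]=2, slow++,fast++

slow=2, fast=4, prefix=[1, 2]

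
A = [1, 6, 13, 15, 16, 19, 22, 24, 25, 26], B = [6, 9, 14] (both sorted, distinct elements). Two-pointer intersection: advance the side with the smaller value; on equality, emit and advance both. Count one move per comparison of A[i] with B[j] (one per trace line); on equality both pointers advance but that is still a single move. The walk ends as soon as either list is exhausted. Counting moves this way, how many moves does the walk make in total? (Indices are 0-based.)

5 moves

[i=0,j=0] 1<6 → i++
[i=1,j=0] 6==6 emit → i++,j++
[i=2,j=1] 13>9 → j++
[i=2,j=2] 13<14 → i++
[i=3,j=2] 15>14 → j++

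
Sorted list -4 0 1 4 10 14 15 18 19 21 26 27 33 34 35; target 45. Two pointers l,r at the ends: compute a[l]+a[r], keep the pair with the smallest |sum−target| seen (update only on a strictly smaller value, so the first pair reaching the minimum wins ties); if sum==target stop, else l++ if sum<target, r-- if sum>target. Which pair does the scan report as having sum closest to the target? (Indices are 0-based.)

[0,14] -4+35=31 d=14 * → l++
[1,14] 0+35=35 d=10 * → l++
[2,14] 1+35=36 d=9 * → l++
[3,14] 4+35=39 d=6 * → l++
[4,14] 10+35=45 d=0 * → stop

pair (10, 35) with sum 45 (|Δ|=0)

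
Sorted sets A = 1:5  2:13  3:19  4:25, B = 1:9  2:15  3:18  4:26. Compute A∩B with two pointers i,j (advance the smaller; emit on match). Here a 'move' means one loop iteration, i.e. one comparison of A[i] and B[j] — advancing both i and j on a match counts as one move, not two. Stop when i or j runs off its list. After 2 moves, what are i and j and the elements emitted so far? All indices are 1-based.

i=2, j=2, emitted=[]

i=1 j=1: 5<9, i++
i=2 j=1: 13>9, j++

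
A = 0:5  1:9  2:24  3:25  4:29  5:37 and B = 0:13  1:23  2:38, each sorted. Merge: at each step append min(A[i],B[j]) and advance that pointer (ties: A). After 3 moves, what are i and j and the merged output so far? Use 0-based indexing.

i=2, j=1, merged so far=[5, 9, 13]

i=0 j=0: A[i]=5<=B[j]=13 take 5, i++
i=1 j=0: A[i]=9<=B[j]=13 take 9, i++
i=2 j=0: A[i]=24>B[j]=13 take 13, j++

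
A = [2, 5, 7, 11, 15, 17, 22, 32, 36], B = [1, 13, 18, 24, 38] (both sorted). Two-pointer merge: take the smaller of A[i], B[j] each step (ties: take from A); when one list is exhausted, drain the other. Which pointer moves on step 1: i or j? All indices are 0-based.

j

i=0 j=0: A[i]=2>B[j]=1 take 1, j++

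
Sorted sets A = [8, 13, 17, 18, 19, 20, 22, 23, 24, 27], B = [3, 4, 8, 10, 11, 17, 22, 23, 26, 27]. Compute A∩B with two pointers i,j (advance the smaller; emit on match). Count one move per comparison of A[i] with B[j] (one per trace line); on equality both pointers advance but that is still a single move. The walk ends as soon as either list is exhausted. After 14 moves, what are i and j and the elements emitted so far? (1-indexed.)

[i=1,j=1] 8>3 → j++
[i=1,j=2] 8>4 → j++
[i=1,j=3] 8==8 emit → i++,j++
[i=2,j=4] 13>10 → j++
[i=2,j=5] 13>11 → j++
[i=2,j=6] 13<17 → i++
[i=3,j=6] 17==17 emit → i++,j++
[i=4,j=7] 18<22 → i++
[i=5,j=7] 19<22 → i++
[i=6,j=7] 20<22 → i++
[i=7,j=7] 22==22 emit → i++,j++
[i=8,j=8] 23==23 emit → i++,j++
[i=9,j=9] 24<26 → i++
[i=10,j=9] 27>26 → j++

i=10, j=10, emitted=[8, 17, 22, 23]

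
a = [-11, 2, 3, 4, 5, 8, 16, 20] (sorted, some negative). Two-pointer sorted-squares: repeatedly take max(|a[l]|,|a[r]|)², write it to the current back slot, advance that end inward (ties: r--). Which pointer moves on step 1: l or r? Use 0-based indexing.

r

l=0 r=7: |-11|<=|20| out[7]=400, r--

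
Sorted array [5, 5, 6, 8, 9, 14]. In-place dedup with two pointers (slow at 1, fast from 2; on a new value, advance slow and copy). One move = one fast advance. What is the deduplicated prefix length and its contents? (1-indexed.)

slow=1 fast=2: a[fast]=5=a[slow] dup, fast++
slow=1 fast=3: a[fast]=6≠a[slow]=5 write a[2]=6, slow++,fast++
slow=2 fast=4: a[fast]=8≠a[slow]=6 write a[3]=8, slow++,fast++
slow=3 fast=5: a[fast]=9≠a[slow]=8 write a[4]=9, slow++,fast++
slow=4 fast=6: a[fast]=14≠a[slow]=9 write a[5]=14, slow++,fast++

length 5; prefix = [5, 6, 8, 9, 14]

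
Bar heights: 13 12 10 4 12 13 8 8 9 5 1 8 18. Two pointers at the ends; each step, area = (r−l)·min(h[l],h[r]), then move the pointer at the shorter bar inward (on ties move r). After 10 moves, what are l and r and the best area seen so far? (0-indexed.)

[0,12] min(13,18)*12=156 best=156 * → l++
[1,12] min(12,18)*11=132 best=156 → l++
[2,12] min(10,18)*10=100 best=156 → l++
[3,12] min(4,18)*9=36 best=156 → l++
[4,12] min(12,18)*8=96 best=156 → l++
[5,12] min(13,18)*7=91 best=156 → l++
[6,12] min(8,18)*6=48 best=156 → l++
[7,12] min(8,18)*5=40 best=156 → l++
[8,12] min(9,18)*4=36 best=156 → l++
[9,12] min(5,18)*3=15 best=156 → l++

l=10, r=12, best area=156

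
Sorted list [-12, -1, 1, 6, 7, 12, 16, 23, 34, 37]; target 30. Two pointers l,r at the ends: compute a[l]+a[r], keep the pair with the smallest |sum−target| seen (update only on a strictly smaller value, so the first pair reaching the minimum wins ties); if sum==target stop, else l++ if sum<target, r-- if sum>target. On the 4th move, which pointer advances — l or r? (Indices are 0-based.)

[0,9] -12+37=25 d=5 * → l++
[1,9] -1+37=36 d=6 → r--
[1,8] -1+34=33 d=3 * → r--
[1,7] -1+23=22 d=8 → l++

l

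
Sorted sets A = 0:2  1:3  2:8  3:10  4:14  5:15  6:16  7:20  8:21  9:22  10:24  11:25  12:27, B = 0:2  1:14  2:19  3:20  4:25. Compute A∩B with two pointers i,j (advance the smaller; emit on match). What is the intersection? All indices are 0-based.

i=0 j=0: 2==2 emit, i++,j++
i=1 j=1: 3<14, i++
i=2 j=1: 8<14, i++
i=3 j=1: 10<14, i++
i=4 j=1: 14==14 emit, i++,j++
i=5 j=2: 15<19, i++
i=6 j=2: 16<19, i++
i=7 j=2: 20>19, j++
i=7 j=3: 20==20 emit, i++,j++
i=8 j=4: 21<25, i++
i=9 j=4: 22<25, i++
i=10 j=4: 24<25, i++
i=11 j=4: 25==25 emit, i++,j++

intersection = [2, 14, 20, 25]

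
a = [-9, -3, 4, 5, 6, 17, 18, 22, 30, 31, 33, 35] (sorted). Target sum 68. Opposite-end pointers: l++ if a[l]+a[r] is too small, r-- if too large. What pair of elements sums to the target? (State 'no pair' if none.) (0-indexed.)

(33, 35)

l=0 r=11: -9+35=26 <68, l++
l=1 r=11: -3+35=32 <68, l++
l=2 r=11: 4+35=39 <68, l++
l=3 r=11: 5+35=40 <68, l++
l=4 r=11: 6+35=41 <68, l++
l=5 r=11: 17+35=52 <68, l++
l=6 r=11: 18+35=53 <68, l++
l=7 r=11: 22+35=57 <68, l++
l=8 r=11: 30+35=65 <68, l++
l=9 r=11: 31+35=66 <68, l++
l=10 r=11: 33+35=68, found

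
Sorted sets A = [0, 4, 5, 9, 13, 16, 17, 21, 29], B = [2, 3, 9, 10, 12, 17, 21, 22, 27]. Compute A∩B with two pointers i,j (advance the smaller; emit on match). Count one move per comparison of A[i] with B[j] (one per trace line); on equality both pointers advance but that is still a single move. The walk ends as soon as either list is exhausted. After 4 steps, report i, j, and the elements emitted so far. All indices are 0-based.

i=2, j=2, emitted=[]

[i=0,j=0] 0<2 → i++
[i=1,j=0] 4>2 → j++
[i=1,j=1] 4>3 → j++
[i=1,j=2] 4<9 → i++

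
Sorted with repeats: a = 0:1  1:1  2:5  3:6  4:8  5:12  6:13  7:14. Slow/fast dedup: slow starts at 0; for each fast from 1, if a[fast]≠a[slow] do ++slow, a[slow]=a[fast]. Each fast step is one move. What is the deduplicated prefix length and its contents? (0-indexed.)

(s=0,f=1) a[fast]=1=a[slow] dup → fast++
(s=0,f=2) a[fast]=5≠a[slow]=1 write a[1]=5 → slow++,fast++
(s=1,f=3) a[fast]=6≠a[slow]=5 write a[2]=6 → slow++,fast++
(s=2,f=4) a[fast]=8≠a[slow]=6 write a[3]=8 → slow++,fast++
(s=3,f=5) a[fast]=12≠a[slow]=8 write a[4]=12 → slow++,fast++
(s=4,f=6) a[fast]=13≠a[slow]=12 write a[5]=13 → slow++,fast++
(s=5,f=7) a[fast]=14≠a[slow]=13 write a[6]=14 → slow++,fast++

length 7; prefix = [1, 5, 6, 8, 12, 13, 14]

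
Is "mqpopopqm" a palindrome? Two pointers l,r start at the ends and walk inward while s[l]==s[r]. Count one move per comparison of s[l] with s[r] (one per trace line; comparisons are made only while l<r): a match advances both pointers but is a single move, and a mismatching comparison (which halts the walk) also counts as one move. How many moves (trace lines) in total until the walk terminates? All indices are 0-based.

4 moves

l=0 r=8: 'm'=='m', l++,r--
l=1 r=7: 'q'=='q', l++,r--
l=2 r=6: 'p'=='p', l++,r--
l=3 r=5: 'o'=='o', l++,r--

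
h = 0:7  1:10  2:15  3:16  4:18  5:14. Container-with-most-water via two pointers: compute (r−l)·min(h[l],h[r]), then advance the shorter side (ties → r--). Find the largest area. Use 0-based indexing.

[0,5] min(7,14)*5=35 best=35 * → l++
[1,5] min(10,14)*4=40 best=40 * → l++
[2,5] min(15,14)*3=42 best=42 * → r--
[2,4] min(15,18)*2=30 best=42 → l++
[3,4] min(16,18)*1=16 best=42 → l++

max area = 42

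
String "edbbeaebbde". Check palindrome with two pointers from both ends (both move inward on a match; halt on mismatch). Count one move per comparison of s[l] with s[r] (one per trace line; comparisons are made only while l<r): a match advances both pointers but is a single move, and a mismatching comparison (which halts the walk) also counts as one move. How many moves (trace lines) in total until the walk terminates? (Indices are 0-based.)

l=0 r=10: 'e'=='e', l++,r--
l=1 r=9: 'd'=='d', l++,r--
l=2 r=8: 'b'=='b', l++,r--
l=3 r=7: 'b'=='b', l++,r--
l=4 r=6: 'e'=='e', l++,r--

5 moves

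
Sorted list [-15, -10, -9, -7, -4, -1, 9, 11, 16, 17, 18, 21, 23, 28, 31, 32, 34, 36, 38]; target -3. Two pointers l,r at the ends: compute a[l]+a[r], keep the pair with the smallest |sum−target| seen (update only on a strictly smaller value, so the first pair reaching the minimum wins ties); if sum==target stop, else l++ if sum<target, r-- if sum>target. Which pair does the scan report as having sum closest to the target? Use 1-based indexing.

[1,19] -15+38=23 d=26 * → r--
[1,18] -15+36=21 d=24 * → r--
[1,17] -15+34=19 d=22 * → r--
[1,16] -15+32=17 d=20 * → r--
[1,15] -15+31=16 d=19 * → r--
[1,14] -15+28=13 d=16 * → r--
[1,13] -15+23=8 d=11 * → r--
[1,12] -15+21=6 d=9 * → r--
[1,11] -15+18=3 d=6 * → r--
[1,10] -15+17=2 d=5 * → r--
[1,9] -15+16=1 d=4 * → r--
[1,8] -15+11=-4 d=1 * → l++
[2,8] -10+11=1 d=4 → r--
[2,7] -10+9=-1 d=2 → r--
[2,6] -10+-1=-11 d=8 → l++
[3,6] -9+-1=-10 d=7 → l++
[4,6] -7+-1=-8 d=5 → l++
[5,6] -4+-1=-5 d=2 → l++

pair (-15, 11) with sum -4 (|Δ|=1)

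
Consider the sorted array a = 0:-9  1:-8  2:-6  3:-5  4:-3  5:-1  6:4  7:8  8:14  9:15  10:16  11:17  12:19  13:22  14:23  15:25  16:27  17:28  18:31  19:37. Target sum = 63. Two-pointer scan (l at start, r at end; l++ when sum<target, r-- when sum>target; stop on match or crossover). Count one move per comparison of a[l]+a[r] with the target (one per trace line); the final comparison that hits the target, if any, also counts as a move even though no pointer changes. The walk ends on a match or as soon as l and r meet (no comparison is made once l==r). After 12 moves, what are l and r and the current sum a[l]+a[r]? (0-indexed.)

l=12, r=19, sum=56

l=0 r=19: -9+37=28 <63, l++
l=1 r=19: -8+37=29 <63, l++
l=2 r=19: -6+37=31 <63, l++
l=3 r=19: -5+37=32 <63, l++
l=4 r=19: -3+37=34 <63, l++
l=5 r=19: -1+37=36 <63, l++
l=6 r=19: 4+37=41 <63, l++
l=7 r=19: 8+37=45 <63, l++
l=8 r=19: 14+37=51 <63, l++
l=9 r=19: 15+37=52 <63, l++
l=10 r=19: 16+37=53 <63, l++
l=11 r=19: 17+37=54 <63, l++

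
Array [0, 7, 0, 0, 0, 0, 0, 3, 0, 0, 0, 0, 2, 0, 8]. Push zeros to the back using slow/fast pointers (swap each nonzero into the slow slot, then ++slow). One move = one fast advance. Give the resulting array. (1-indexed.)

[7, 3, 2, 8, 0, 0, 0, 0, 0, 0, 0, 0, 0, 0, 0]

slow=1 fast=1: a[fast]=0, fast++
slow=1 fast=2: a[fast]=7≠0 swap→a[1]=7, slow++,fast++
slow=2 fast=3: a[fast]=0, fast++
slow=2 fast=4: a[fast]=0, fast++
slow=2 fast=5: a[fast]=0, fast++
slow=2 fast=6: a[fast]=0, fast++
slow=2 fast=7: a[fast]=0, fast++
slow=2 fast=8: a[fast]=3≠0 swap→a[2]=3, slow++,fast++
slow=3 fast=9: a[fast]=0, fast++
slow=3 fast=10: a[fast]=0, fast++
slow=3 fast=11: a[fast]=0, fast++
slow=3 fast=12: a[fast]=0, fast++
slow=3 fast=13: a[fast]=2≠0 swap→a[3]=2, slow++,fast++
slow=4 fast=14: a[fast]=0, fast++
slow=4 fast=15: a[fast]=8≠0 swap→a[4]=8, slow++,fast++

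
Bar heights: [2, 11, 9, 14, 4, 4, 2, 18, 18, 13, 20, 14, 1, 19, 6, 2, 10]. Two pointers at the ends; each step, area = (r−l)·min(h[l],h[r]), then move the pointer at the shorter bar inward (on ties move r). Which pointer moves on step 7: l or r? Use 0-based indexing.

l

l=0 r=16: min(2,10)*16=32 best=32 *, l++
l=1 r=16: min(11,10)*15=150 best=150 *, r--
l=1 r=15: min(11,2)*14=28 best=150, r--
l=1 r=14: min(11,6)*13=78 best=150, r--
l=1 r=13: min(11,19)*12=132 best=150, l++
l=2 r=13: min(9,19)*11=99 best=150, l++
l=3 r=13: min(14,19)*10=140 best=150, l++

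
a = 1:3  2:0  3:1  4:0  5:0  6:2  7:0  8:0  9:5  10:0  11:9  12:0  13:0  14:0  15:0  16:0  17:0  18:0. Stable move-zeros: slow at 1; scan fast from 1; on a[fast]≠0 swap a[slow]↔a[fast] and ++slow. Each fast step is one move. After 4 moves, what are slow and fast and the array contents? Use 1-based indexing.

slow=3, fast=5, a=[3, 1, 0, 0, 0, 2, 0, 0, 5, 0, 9, 0, 0, 0, 0, 0, 0, 0]

(s=1,f=1) a[fast]=3≠0 swap→a[1]=3 → slow++,fast++
(s=2,f=2) a[fast]=0 → fast++
(s=2,f=3) a[fast]=1≠0 swap→a[2]=1 → slow++,fast++
(s=3,f=4) a[fast]=0 → fast++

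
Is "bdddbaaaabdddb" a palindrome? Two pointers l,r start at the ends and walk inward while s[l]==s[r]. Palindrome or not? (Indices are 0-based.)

l=0 r=13: 'b'=='b', l++,r--
l=1 r=12: 'd'=='d', l++,r--
l=2 r=11: 'd'=='d', l++,r--
l=3 r=10: 'd'=='d', l++,r--
l=4 r=9: 'b'=='b', l++,r--
l=5 r=8: 'a'=='a', l++,r--
l=6 r=7: 'a'=='a', l++,r--

palindrome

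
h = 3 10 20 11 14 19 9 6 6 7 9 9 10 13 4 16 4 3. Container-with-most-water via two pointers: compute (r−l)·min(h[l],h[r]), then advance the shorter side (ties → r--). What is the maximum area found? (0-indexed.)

max area = 208

[0,17] min(3,3)*17=51 best=51 * → r--
[0,16] min(3,4)*16=48 best=51 → l++
[1,16] min(10,4)*15=60 best=60 * → r--
[1,15] min(10,16)*14=140 best=140 * → l++
[2,15] min(20,16)*13=208 best=208 * → r--
[2,14] min(20,4)*12=48 best=208 → r--
[2,13] min(20,13)*11=143 best=208 → r--
[2,12] min(20,10)*10=100 best=208 → r--
[2,11] min(20,9)*9=81 best=208 → r--
[2,10] min(20,9)*8=72 best=208 → r--
[2,9] min(20,7)*7=49 best=208 → r--
[2,8] min(20,6)*6=36 best=208 → r--
[2,7] min(20,6)*5=30 best=208 → r--
[2,6] min(20,9)*4=36 best=208 → r--
[2,5] min(20,19)*3=57 best=208 → r--
[2,4] min(20,14)*2=28 best=208 → r--
[2,3] min(20,11)*1=11 best=208 → r--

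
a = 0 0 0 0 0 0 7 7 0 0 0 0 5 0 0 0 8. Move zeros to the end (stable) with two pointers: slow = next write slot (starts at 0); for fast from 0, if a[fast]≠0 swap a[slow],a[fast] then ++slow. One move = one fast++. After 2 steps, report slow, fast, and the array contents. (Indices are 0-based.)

slow=0, fast=2, a=[0, 0, 0, 0, 0, 0, 7, 7, 0, 0, 0, 0, 5, 0, 0, 0, 8]

(s=0,f=0) a[fast]=0 → fast++
(s=0,f=1) a[fast]=0 → fast++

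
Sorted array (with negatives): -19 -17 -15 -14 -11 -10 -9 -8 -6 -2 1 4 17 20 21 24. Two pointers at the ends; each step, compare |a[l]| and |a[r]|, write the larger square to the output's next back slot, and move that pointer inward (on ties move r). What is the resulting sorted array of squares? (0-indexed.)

[0,15] |-19|<=|24| out[15]=576 → r--
[0,14] |-19|<=|21| out[14]=441 → r--
[0,13] |-19|<=|20| out[13]=400 → r--
[0,12] |-19|>|17| out[12]=361 → l++
[1,12] |-17|<=|17| out[11]=289 → r--
[1,11] |-17|>|4| out[10]=289 → l++
[2,11] |-15|>|4| out[9]=225 → l++
[3,11] |-14|>|4| out[8]=196 → l++
[4,11] |-11|>|4| out[7]=121 → l++
[5,11] |-10|>|4| out[6]=100 → l++
[6,11] |-9|>|4| out[5]=81 → l++
[7,11] |-8|>|4| out[4]=64 → l++
[8,11] |-6|>|4| out[3]=36 → l++
[9,11] |-2|<=|4| out[2]=16 → r--
[9,10] |-2|>|1| out[1]=4 → l++
[10,10] |1|<=|1| out[0]=1 → r--

[1, 4, 16, 36, 64, 81, 100, 121, 196, 225, 289, 289, 361, 400, 441, 576]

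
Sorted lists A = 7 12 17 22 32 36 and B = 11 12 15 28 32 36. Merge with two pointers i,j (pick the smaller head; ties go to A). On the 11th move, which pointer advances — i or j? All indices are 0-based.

i

i=0 j=0: A[i]=7<=B[j]=11 take 7, i++
i=1 j=0: A[i]=12>B[j]=11 take 11, j++
i=1 j=1: A[i]=12<=B[j]=12 take 12, i++
i=2 j=1: A[i]=17>B[j]=12 take 12, j++
i=2 j=2: A[i]=17>B[j]=15 take 15, j++
i=2 j=3: A[i]=17<=B[j]=28 take 17, i++
i=3 j=3: A[i]=22<=B[j]=28 take 22, i++
i=4 j=3: A[i]=32>B[j]=28 take 28, j++
i=4 j=4: A[i]=32<=B[j]=32 take 32, i++
i=5 j=4: A[i]=36>B[j]=32 take 32, j++
i=5 j=5: A[i]=36<=B[j]=36 take 36, i++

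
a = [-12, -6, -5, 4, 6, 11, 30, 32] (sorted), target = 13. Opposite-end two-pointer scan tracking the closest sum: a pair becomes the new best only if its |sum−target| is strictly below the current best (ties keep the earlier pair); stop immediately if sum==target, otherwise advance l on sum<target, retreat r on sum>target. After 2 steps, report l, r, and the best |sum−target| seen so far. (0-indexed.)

[0,7] -12+32=20 d=7 * → r--
[0,6] -12+30=18 d=5 * → r--

l=0, r=5, best |Δ|=5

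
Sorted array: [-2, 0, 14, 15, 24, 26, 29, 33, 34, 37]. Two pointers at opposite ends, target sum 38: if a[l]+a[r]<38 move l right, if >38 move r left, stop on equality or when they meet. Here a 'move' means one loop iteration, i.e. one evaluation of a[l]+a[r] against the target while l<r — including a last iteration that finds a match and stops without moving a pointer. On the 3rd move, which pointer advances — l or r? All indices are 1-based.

[1,10] -2+37=35 <38 → l++
[2,10] 0+37=37 <38 → l++
[3,10] 14+37=51 >38 → r--

r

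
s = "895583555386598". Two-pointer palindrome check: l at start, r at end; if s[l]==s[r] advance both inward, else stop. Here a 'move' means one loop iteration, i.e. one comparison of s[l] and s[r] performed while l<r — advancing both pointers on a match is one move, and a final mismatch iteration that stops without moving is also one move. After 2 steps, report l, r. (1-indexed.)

l=3, r=13

l=1 r=15: '8'=='8', l++,r--
l=2 r=14: '9'=='9', l++,r--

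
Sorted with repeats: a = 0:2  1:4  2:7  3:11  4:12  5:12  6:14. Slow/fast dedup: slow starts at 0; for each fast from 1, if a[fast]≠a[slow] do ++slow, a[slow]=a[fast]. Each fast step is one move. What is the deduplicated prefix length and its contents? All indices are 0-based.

length 6; prefix = [2, 4, 7, 11, 12, 14]

(s=0,f=1) a[fast]=4≠a[slow]=2 write a[1]=4 → slow++,fast++
(s=1,f=2) a[fast]=7≠a[slow]=4 write a[2]=7 → slow++,fast++
(s=2,f=3) a[fast]=11≠a[slow]=7 write a[3]=11 → slow++,fast++
(s=3,f=4) a[fast]=12≠a[slow]=11 write a[4]=12 → slow++,fast++
(s=4,f=5) a[fast]=12=a[slow] dup → fast++
(s=4,f=6) a[fast]=14≠a[slow]=12 write a[5]=14 → slow++,fast++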